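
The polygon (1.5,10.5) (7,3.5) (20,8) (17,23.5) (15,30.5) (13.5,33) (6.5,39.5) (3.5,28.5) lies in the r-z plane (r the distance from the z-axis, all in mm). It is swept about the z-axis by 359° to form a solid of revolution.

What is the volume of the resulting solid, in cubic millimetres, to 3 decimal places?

Profile (r,z), 8 vertices: (1.5,10.5) (7,3.5) (20,8) (17,23.5) (15,30.5) (13.5,33) (6.5,39.5) (3.5,28.5)
edge 0: (1.5,10.5)→(7,3.5)  cross = 1.5·3.5 − 7·10.5 = -68.2500; (r_i+r_j)·cross = 8.5·-68.2500 = -580.1250
edge 1: (7,3.5)→(20,8)  cross = 7·8 − 20·3.5 = -14.0000; (r_i+r_j)·cross = 27·-14.0000 = -378.0000
edge 2: (20,8)→(17,23.5)  cross = 20·23.5 − 17·8 = 334.0000; (r_i+r_j)·cross = 37·334.0000 = 12358.0000
edge 3: (17,23.5)→(15,30.5)  cross = 17·30.5 − 15·23.5 = 166.0000; (r_i+r_j)·cross = 32·166.0000 = 5312.0000
edge 4: (15,30.5)→(13.5,33)  cross = 15·33 − 13.5·30.5 = 83.2500; (r_i+r_j)·cross = 28.5·83.2500 = 2372.6250
edge 5: (13.5,33)→(6.5,39.5)  cross = 13.5·39.5 − 6.5·33 = 318.7500; (r_i+r_j)·cross = 20·318.7500 = 6375.0000
edge 6: (6.5,39.5)→(3.5,28.5)  cross = 6.5·28.5 − 3.5·39.5 = 47.0000; (r_i+r_j)·cross = 10·47.0000 = 470.0000
edge 7: (3.5,28.5)→(1.5,10.5)  cross = 3.5·10.5 − 1.5·28.5 = -6.0000; (r_i+r_j)·cross = 5·-6.0000 = -30.0000
Σcross = 860.7500 → A = |Σcross|/2 = 430.3750 mm²
Σ(r_i+r_j)·cross = 25899.5000 → first moment M = |Σ|/6 = 4316.5833
R_c = M/A = 4316.5833/430.3750 = 10.0298 mm
θ = 359° = 6.265732 rad
V = θ·R_c·A = 6.265732·10.0298·430.3750 = 27046.554 mm³

Volume = 27046.554 mm³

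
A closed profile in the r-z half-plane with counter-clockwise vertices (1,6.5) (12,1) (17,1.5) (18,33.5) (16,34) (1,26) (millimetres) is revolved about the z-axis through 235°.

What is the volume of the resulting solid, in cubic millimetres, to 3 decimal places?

Volume = 18494.112 mm³

Profile (r,z), 6 vertices: (1,6.5) (12,1) (17,1.5) (18,33.5) (16,34) (1,26)
edge 0: (1,6.5)→(12,1)  cross = 1·1 − 12·6.5 = -77.0000; (r_i+r_j)·cross = 13·-77.0000 = -1001.0000
edge 1: (12,1)→(17,1.5)  cross = 12·1.5 − 17·1 = 1.0000; (r_i+r_j)·cross = 29·1.0000 = 29.0000
edge 2: (17,1.5)→(18,33.5)  cross = 17·33.5 − 18·1.5 = 542.5000; (r_i+r_j)·cross = 35·542.5000 = 18987.5000
edge 3: (18,33.5)→(16,34)  cross = 18·34 − 16·33.5 = 76.0000; (r_i+r_j)·cross = 34·76.0000 = 2584.0000
edge 4: (16,34)→(1,26)  cross = 16·26 − 1·34 = 382.0000; (r_i+r_j)·cross = 17·382.0000 = 6494.0000
edge 5: (1,26)→(1,6.5)  cross = 1·6.5 − 1·26 = -19.5000; (r_i+r_j)·cross = 2·-19.5000 = -39.0000
Σcross = 905.0000 → A = |Σcross|/2 = 452.5000 mm²
Σ(r_i+r_j)·cross = 27054.5000 → first moment M = |Σ|/6 = 4509.0833
R_c = M/A = 4509.0833/452.5000 = 9.9648 mm
θ = 235° = 4.101524 rad
V = θ·R_c·A = 4.101524·9.9648·452.5000 = 18494.112 mm³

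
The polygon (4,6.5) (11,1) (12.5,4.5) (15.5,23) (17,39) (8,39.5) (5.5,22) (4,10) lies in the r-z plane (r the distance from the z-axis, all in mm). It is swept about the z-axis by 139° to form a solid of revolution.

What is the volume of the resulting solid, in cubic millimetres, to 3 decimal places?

Volume = 8449.734 mm³

Profile (r,z), 8 vertices: (4,6.5) (11,1) (12.5,4.5) (15.5,23) (17,39) (8,39.5) (5.5,22) (4,10)
edge 0: (4,6.5)→(11,1)  cross = 4·1 − 11·6.5 = -67.5000; (r_i+r_j)·cross = 15·-67.5000 = -1012.5000
edge 1: (11,1)→(12.5,4.5)  cross = 11·4.5 − 12.5·1 = 37.0000; (r_i+r_j)·cross = 23.5·37.0000 = 869.5000
edge 2: (12.5,4.5)→(15.5,23)  cross = 12.5·23 − 15.5·4.5 = 217.7500; (r_i+r_j)·cross = 28·217.7500 = 6097.0000
edge 3: (15.5,23)→(17,39)  cross = 15.5·39 − 17·23 = 213.5000; (r_i+r_j)·cross = 32.5·213.5000 = 6938.7500
edge 4: (17,39)→(8,39.5)  cross = 17·39.5 − 8·39 = 359.5000; (r_i+r_j)·cross = 25·359.5000 = 8987.5000
edge 5: (8,39.5)→(5.5,22)  cross = 8·22 − 5.5·39.5 = -41.2500; (r_i+r_j)·cross = 13.5·-41.2500 = -556.8750
edge 6: (5.5,22)→(4,10)  cross = 5.5·10 − 4·22 = -33.0000; (r_i+r_j)·cross = 9.5·-33.0000 = -313.5000
edge 7: (4,10)→(4,6.5)  cross = 4·6.5 − 4·10 = -14.0000; (r_i+r_j)·cross = 8·-14.0000 = -112.0000
Σcross = 672.0000 → A = |Σcross|/2 = 336.0000 mm²
Σ(r_i+r_j)·cross = 20897.8750 → first moment M = |Σ|/6 = 3482.9792
R_c = M/A = 3482.9792/336.0000 = 10.3660 mm
θ = 139° = 2.426008 rad
V = θ·R_c·A = 2.426008·10.3660·336.0000 = 8449.734 mm³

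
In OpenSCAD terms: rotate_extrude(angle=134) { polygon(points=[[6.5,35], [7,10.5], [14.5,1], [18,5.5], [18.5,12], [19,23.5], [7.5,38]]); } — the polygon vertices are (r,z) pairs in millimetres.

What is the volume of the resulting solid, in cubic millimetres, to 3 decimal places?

Volume = 9004.349 mm³

Profile (r,z), 7 vertices: (6.5,35) (7,10.5) (14.5,1) (18,5.5) (18.5,12) (19,23.5) (7.5,38)
edge 0: (6.5,35)→(7,10.5)  cross = 6.5·10.5 − 7·35 = -176.7500; (r_i+r_j)·cross = 13.5·-176.7500 = -2386.1250
edge 1: (7,10.5)→(14.5,1)  cross = 7·1 − 14.5·10.5 = -145.2500; (r_i+r_j)·cross = 21.5·-145.2500 = -3122.8750
edge 2: (14.5,1)→(18,5.5)  cross = 14.5·5.5 − 18·1 = 61.7500; (r_i+r_j)·cross = 32.5·61.7500 = 2006.8750
edge 3: (18,5.5)→(18.5,12)  cross = 18·12 − 18.5·5.5 = 114.2500; (r_i+r_j)·cross = 36.5·114.2500 = 4170.1250
edge 4: (18.5,12)→(19,23.5)  cross = 18.5·23.5 − 19·12 = 206.7500; (r_i+r_j)·cross = 37.5·206.7500 = 7753.1250
edge 5: (19,23.5)→(7.5,38)  cross = 19·38 − 7.5·23.5 = 545.7500; (r_i+r_j)·cross = 26.5·545.7500 = 14462.3750
edge 6: (7.5,38)→(6.5,35)  cross = 7.5·35 − 6.5·38 = 15.5000; (r_i+r_j)·cross = 14·15.5000 = 217.0000
Σcross = 622.0000 → A = |Σcross|/2 = 311.0000 mm²
Σ(r_i+r_j)·cross = 23100.5000 → first moment M = |Σ|/6 = 3850.0833
R_c = M/A = 3850.0833/311.0000 = 12.3797 mm
θ = 134° = 2.338741 rad
V = θ·R_c·A = 2.338741·12.3797·311.0000 = 9004.349 mm³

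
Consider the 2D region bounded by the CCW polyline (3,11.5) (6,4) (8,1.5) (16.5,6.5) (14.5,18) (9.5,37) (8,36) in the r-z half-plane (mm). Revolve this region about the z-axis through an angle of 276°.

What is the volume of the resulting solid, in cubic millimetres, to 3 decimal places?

Profile (r,z), 7 vertices: (3,11.5) (6,4) (8,1.5) (16.5,6.5) (14.5,18) (9.5,37) (8,36)
edge 0: (3,11.5)→(6,4)  cross = 3·4 − 6·11.5 = -57.0000; (r_i+r_j)·cross = 9·-57.0000 = -513.0000
edge 1: (6,4)→(8,1.5)  cross = 6·1.5 − 8·4 = -23.0000; (r_i+r_j)·cross = 14·-23.0000 = -322.0000
edge 2: (8,1.5)→(16.5,6.5)  cross = 8·6.5 − 16.5·1.5 = 27.2500; (r_i+r_j)·cross = 24.5·27.2500 = 667.6250
edge 3: (16.5,6.5)→(14.5,18)  cross = 16.5·18 − 14.5·6.5 = 202.7500; (r_i+r_j)·cross = 31·202.7500 = 6285.2500
edge 4: (14.5,18)→(9.5,37)  cross = 14.5·37 − 9.5·18 = 365.5000; (r_i+r_j)·cross = 24·365.5000 = 8772.0000
edge 5: (9.5,37)→(8,36)  cross = 9.5·36 − 8·37 = 46.0000; (r_i+r_j)·cross = 17.5·46.0000 = 805.0000
edge 6: (8,36)→(3,11.5)  cross = 8·11.5 − 3·36 = -16.0000; (r_i+r_j)·cross = 11·-16.0000 = -176.0000
Σcross = 545.5000 → A = |Σcross|/2 = 272.7500 mm²
Σ(r_i+r_j)·cross = 15518.8750 → first moment M = |Σ|/6 = 2586.4792
R_c = M/A = 2586.4792/272.7500 = 9.4830 mm
θ = 276° = 4.817109 rad
V = θ·R_c·A = 4.817109·9.4830·272.7500 = 12459.351 mm³

Volume = 12459.351 mm³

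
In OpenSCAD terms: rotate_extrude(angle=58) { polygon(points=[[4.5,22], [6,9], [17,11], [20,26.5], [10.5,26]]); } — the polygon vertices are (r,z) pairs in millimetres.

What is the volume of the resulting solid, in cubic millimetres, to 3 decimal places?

Volume = 2471.698 mm³

Profile (r,z), 5 vertices: (4.5,22) (6,9) (17,11) (20,26.5) (10.5,26)
edge 0: (4.5,22)→(6,9)  cross = 4.5·9 − 6·22 = -91.5000; (r_i+r_j)·cross = 10.5·-91.5000 = -960.7500
edge 1: (6,9)→(17,11)  cross = 6·11 − 17·9 = -87.0000; (r_i+r_j)·cross = 23·-87.0000 = -2001.0000
edge 2: (17,11)→(20,26.5)  cross = 17·26.5 − 20·11 = 230.5000; (r_i+r_j)·cross = 37·230.5000 = 8528.5000
edge 3: (20,26.5)→(10.5,26)  cross = 20·26 − 10.5·26.5 = 241.7500; (r_i+r_j)·cross = 30.5·241.7500 = 7373.3750
edge 4: (10.5,26)→(4.5,22)  cross = 10.5·22 − 4.5·26 = 114.0000; (r_i+r_j)·cross = 15·114.0000 = 1710.0000
Σcross = 407.7500 → A = |Σcross|/2 = 203.8750 mm²
Σ(r_i+r_j)·cross = 14650.1250 → first moment M = |Σ|/6 = 2441.6875
R_c = M/A = 2441.6875/203.8750 = 11.9764 mm
θ = 58° = 1.012291 rad
V = θ·R_c·A = 1.012291·11.9764·203.8750 = 2471.698 mm³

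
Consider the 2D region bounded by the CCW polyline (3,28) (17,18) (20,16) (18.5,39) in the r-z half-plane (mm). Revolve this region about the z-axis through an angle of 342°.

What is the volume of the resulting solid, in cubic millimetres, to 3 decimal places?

Profile (r,z), 4 vertices: (3,28) (17,18) (20,16) (18.5,39)
edge 0: (3,28)→(17,18)  cross = 3·18 − 17·28 = -422.0000; (r_i+r_j)·cross = 20·-422.0000 = -8440.0000
edge 1: (17,18)→(20,16)  cross = 17·16 − 20·18 = -88.0000; (r_i+r_j)·cross = 37·-88.0000 = -3256.0000
edge 2: (20,16)→(18.5,39)  cross = 20·39 − 18.5·16 = 484.0000; (r_i+r_j)·cross = 38.5·484.0000 = 18634.0000
edge 3: (18.5,39)→(3,28)  cross = 18.5·28 − 3·39 = 401.0000; (r_i+r_j)·cross = 21.5·401.0000 = 8621.5000
Σcross = 375.0000 → A = |Σcross|/2 = 187.5000 mm²
Σ(r_i+r_j)·cross = 15559.5000 → first moment M = |Σ|/6 = 2593.2500
R_c = M/A = 2593.2500/187.5000 = 13.8307 mm
θ = 342° = 5.969026 rad
V = θ·R_c·A = 5.969026·13.8307·187.5000 = 15479.177 mm³

Volume = 15479.177 mm³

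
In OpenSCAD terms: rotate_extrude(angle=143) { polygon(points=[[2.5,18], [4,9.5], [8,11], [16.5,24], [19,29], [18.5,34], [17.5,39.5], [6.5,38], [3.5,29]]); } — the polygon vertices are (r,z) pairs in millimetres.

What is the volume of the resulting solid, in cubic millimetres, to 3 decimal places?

Profile (r,z), 9 vertices: (2.5,18) (4,9.5) (8,11) (16.5,24) (19,29) (18.5,34) (17.5,39.5) (6.5,38) (3.5,29)
edge 0: (2.5,18)→(4,9.5)  cross = 2.5·9.5 − 4·18 = -48.2500; (r_i+r_j)·cross = 6.5·-48.2500 = -313.6250
edge 1: (4,9.5)→(8,11)  cross = 4·11 − 8·9.5 = -32.0000; (r_i+r_j)·cross = 12·-32.0000 = -384.0000
edge 2: (8,11)→(16.5,24)  cross = 8·24 − 16.5·11 = 10.5000; (r_i+r_j)·cross = 24.5·10.5000 = 257.2500
edge 3: (16.5,24)→(19,29)  cross = 16.5·29 − 19·24 = 22.5000; (r_i+r_j)·cross = 35.5·22.5000 = 798.7500
edge 4: (19,29)→(18.5,34)  cross = 19·34 − 18.5·29 = 109.5000; (r_i+r_j)·cross = 37.5·109.5000 = 4106.2500
edge 5: (18.5,34)→(17.5,39.5)  cross = 18.5·39.5 − 17.5·34 = 135.7500; (r_i+r_j)·cross = 36·135.7500 = 4887.0000
edge 6: (17.5,39.5)→(6.5,38)  cross = 17.5·38 − 6.5·39.5 = 408.2500; (r_i+r_j)·cross = 24·408.2500 = 9798.0000
edge 7: (6.5,38)→(3.5,29)  cross = 6.5·29 − 3.5·38 = 55.5000; (r_i+r_j)·cross = 10·55.5000 = 555.0000
edge 8: (3.5,29)→(2.5,18)  cross = 3.5·18 − 2.5·29 = -9.5000; (r_i+r_j)·cross = 6·-9.5000 = -57.0000
Σcross = 652.2500 → A = |Σcross|/2 = 326.1250 mm²
Σ(r_i+r_j)·cross = 19647.6250 → first moment M = |Σ|/6 = 3274.6042
R_c = M/A = 3274.6042/326.1250 = 10.0409 mm
θ = 143° = 2.495821 rad
V = θ·R_c·A = 2.495821·10.0409·326.1250 = 8172.825 mm³

Volume = 8172.825 mm³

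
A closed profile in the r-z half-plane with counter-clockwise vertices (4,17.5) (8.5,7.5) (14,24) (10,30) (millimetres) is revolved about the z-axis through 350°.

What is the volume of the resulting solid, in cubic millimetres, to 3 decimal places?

Volume = 5938.755 mm³

Profile (r,z), 4 vertices: (4,17.5) (8.5,7.5) (14,24) (10,30)
edge 0: (4,17.5)→(8.5,7.5)  cross = 4·7.5 − 8.5·17.5 = -118.7500; (r_i+r_j)·cross = 12.5·-118.7500 = -1484.3750
edge 1: (8.5,7.5)→(14,24)  cross = 8.5·24 − 14·7.5 = 99.0000; (r_i+r_j)·cross = 22.5·99.0000 = 2227.5000
edge 2: (14,24)→(10,30)  cross = 14·30 − 10·24 = 180.0000; (r_i+r_j)·cross = 24·180.0000 = 4320.0000
edge 3: (10,30)→(4,17.5)  cross = 10·17.5 − 4·30 = 55.0000; (r_i+r_j)·cross = 14·55.0000 = 770.0000
Σcross = 215.2500 → A = |Σcross|/2 = 107.6250 mm²
Σ(r_i+r_j)·cross = 5833.1250 → first moment M = |Σ|/6 = 972.1875
R_c = M/A = 972.1875/107.6250 = 9.0331 mm
θ = 350° = 6.108652 rad
V = θ·R_c·A = 6.108652·9.0331·107.6250 = 5938.755 mm³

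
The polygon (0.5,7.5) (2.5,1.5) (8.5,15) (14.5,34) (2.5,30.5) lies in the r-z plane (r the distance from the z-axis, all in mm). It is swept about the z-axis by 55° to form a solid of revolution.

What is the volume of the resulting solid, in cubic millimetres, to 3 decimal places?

Profile (r,z), 5 vertices: (0.5,7.5) (2.5,1.5) (8.5,15) (14.5,34) (2.5,30.5)
edge 0: (0.5,7.5)→(2.5,1.5)  cross = 0.5·1.5 − 2.5·7.5 = -18.0000; (r_i+r_j)·cross = 3·-18.0000 = -54.0000
edge 1: (2.5,1.5)→(8.5,15)  cross = 2.5·15 − 8.5·1.5 = 24.7500; (r_i+r_j)·cross = 11·24.7500 = 272.2500
edge 2: (8.5,15)→(14.5,34)  cross = 8.5·34 − 14.5·15 = 71.5000; (r_i+r_j)·cross = 23·71.5000 = 1644.5000
edge 3: (14.5,34)→(2.5,30.5)  cross = 14.5·30.5 − 2.5·34 = 357.2500; (r_i+r_j)·cross = 17·357.2500 = 6073.2500
edge 4: (2.5,30.5)→(0.5,7.5)  cross = 2.5·7.5 − 0.5·30.5 = 3.5000; (r_i+r_j)·cross = 3·3.5000 = 10.5000
Σcross = 439.0000 → A = |Σcross|/2 = 219.5000 mm²
Σ(r_i+r_j)·cross = 7946.5000 → first moment M = |Σ|/6 = 1324.4167
R_c = M/A = 1324.4167/219.5000 = 6.0338 mm
θ = 55° = 0.959931 rad
V = θ·R_c·A = 0.959931·6.0338·219.5000 = 1271.349 mm³

Volume = 1271.349 mm³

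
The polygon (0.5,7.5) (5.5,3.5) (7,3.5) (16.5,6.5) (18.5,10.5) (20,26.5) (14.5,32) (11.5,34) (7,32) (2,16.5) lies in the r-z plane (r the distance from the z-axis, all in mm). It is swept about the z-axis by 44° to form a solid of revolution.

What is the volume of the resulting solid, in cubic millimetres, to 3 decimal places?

Volume = 3457.400 mm³

Profile (r,z), 10 vertices: (0.5,7.5) (5.5,3.5) (7,3.5) (16.5,6.5) (18.5,10.5) (20,26.5) (14.5,32) (11.5,34) (7,32) (2,16.5)
edge 0: (0.5,7.5)→(5.5,3.5)  cross = 0.5·3.5 − 5.5·7.5 = -39.5000; (r_i+r_j)·cross = 6·-39.5000 = -237.0000
edge 1: (5.5,3.5)→(7,3.5)  cross = 5.5·3.5 − 7·3.5 = -5.2500; (r_i+r_j)·cross = 12.5·-5.2500 = -65.6250
edge 2: (7,3.5)→(16.5,6.5)  cross = 7·6.5 − 16.5·3.5 = -12.2500; (r_i+r_j)·cross = 23.5·-12.2500 = -287.8750
edge 3: (16.5,6.5)→(18.5,10.5)  cross = 16.5·10.5 − 18.5·6.5 = 53.0000; (r_i+r_j)·cross = 35·53.0000 = 1855.0000
edge 4: (18.5,10.5)→(20,26.5)  cross = 18.5·26.5 − 20·10.5 = 280.2500; (r_i+r_j)·cross = 38.5·280.2500 = 10789.6250
edge 5: (20,26.5)→(14.5,32)  cross = 20·32 − 14.5·26.5 = 255.7500; (r_i+r_j)·cross = 34.5·255.7500 = 8823.3750
edge 6: (14.5,32)→(11.5,34)  cross = 14.5·34 − 11.5·32 = 125.0000; (r_i+r_j)·cross = 26·125.0000 = 3250.0000
edge 7: (11.5,34)→(7,32)  cross = 11.5·32 − 7·34 = 130.0000; (r_i+r_j)·cross = 18.5·130.0000 = 2405.0000
edge 8: (7,32)→(2,16.5)  cross = 7·16.5 − 2·32 = 51.5000; (r_i+r_j)·cross = 9·51.5000 = 463.5000
edge 9: (2,16.5)→(0.5,7.5)  cross = 2·7.5 − 0.5·16.5 = 6.7500; (r_i+r_j)·cross = 2.5·6.7500 = 16.8750
Σcross = 845.2500 → A = |Σcross|/2 = 422.6250 mm²
Σ(r_i+r_j)·cross = 27012.8750 → first moment M = |Σ|/6 = 4502.1458
R_c = M/A = 4502.1458/422.6250 = 10.6528 mm
θ = 44° = 0.767945 rad
V = θ·R_c·A = 0.767945·10.6528·422.6250 = 3457.400 mm³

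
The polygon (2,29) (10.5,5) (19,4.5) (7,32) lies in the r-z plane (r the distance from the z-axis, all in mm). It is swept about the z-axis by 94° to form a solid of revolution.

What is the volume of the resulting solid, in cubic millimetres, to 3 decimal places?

Profile (r,z), 4 vertices: (2,29) (10.5,5) (19,4.5) (7,32)
edge 0: (2,29)→(10.5,5)  cross = 2·5 − 10.5·29 = -294.5000; (r_i+r_j)·cross = 12.5·-294.5000 = -3681.2500
edge 1: (10.5,5)→(19,4.5)  cross = 10.5·4.5 − 19·5 = -47.7500; (r_i+r_j)·cross = 29.5·-47.7500 = -1408.6250
edge 2: (19,4.5)→(7,32)  cross = 19·32 − 7·4.5 = 576.5000; (r_i+r_j)·cross = 26·576.5000 = 14989.0000
edge 3: (7,32)→(2,29)  cross = 7·29 − 2·32 = 139.0000; (r_i+r_j)·cross = 9·139.0000 = 1251.0000
Σcross = 373.2500 → A = |Σcross|/2 = 186.6250 mm²
Σ(r_i+r_j)·cross = 11150.1250 → first moment M = |Σ|/6 = 1858.3542
R_c = M/A = 1858.3542/186.6250 = 9.9577 mm
θ = 94° = 1.640609 rad
V = θ·R_c·A = 1.640609·9.9577·186.6250 = 3048.833 mm³

Volume = 3048.833 mm³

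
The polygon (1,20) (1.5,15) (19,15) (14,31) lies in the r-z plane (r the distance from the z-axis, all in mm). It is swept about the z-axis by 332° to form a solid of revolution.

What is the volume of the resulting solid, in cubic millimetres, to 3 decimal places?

Profile (r,z), 4 vertices: (1,20) (1.5,15) (19,15) (14,31)
edge 0: (1,20)→(1.5,15)  cross = 1·15 − 1.5·20 = -15.0000; (r_i+r_j)·cross = 2.5·-15.0000 = -37.5000
edge 1: (1.5,15)→(19,15)  cross = 1.5·15 − 19·15 = -262.5000; (r_i+r_j)·cross = 20.5·-262.5000 = -5381.2500
edge 2: (19,15)→(14,31)  cross = 19·31 − 14·15 = 379.0000; (r_i+r_j)·cross = 33·379.0000 = 12507.0000
edge 3: (14,31)→(1,20)  cross = 14·20 − 1·31 = 249.0000; (r_i+r_j)·cross = 15·249.0000 = 3735.0000
Σcross = 350.5000 → A = |Σcross|/2 = 175.2500 mm²
Σ(r_i+r_j)·cross = 10823.2500 → first moment M = |Σ|/6 = 1803.8750
R_c = M/A = 1803.8750/175.2500 = 10.2932 mm
θ = 332° = 5.794493 rad
V = θ·R_c·A = 5.794493·10.2932·175.2500 = 10452.541 mm³

Volume = 10452.541 mm³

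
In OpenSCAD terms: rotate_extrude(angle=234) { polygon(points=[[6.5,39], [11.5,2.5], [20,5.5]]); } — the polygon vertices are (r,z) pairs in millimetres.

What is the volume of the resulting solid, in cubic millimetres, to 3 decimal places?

Profile (r,z), 3 vertices: (6.5,39) (11.5,2.5) (20,5.5)
edge 0: (6.5,39)→(11.5,2.5)  cross = 6.5·2.5 − 11.5·39 = -432.2500; (r_i+r_j)·cross = 18·-432.2500 = -7780.5000
edge 1: (11.5,2.5)→(20,5.5)  cross = 11.5·5.5 − 20·2.5 = 13.2500; (r_i+r_j)·cross = 31.5·13.2500 = 417.3750
edge 2: (20,5.5)→(6.5,39)  cross = 20·39 − 6.5·5.5 = 744.2500; (r_i+r_j)·cross = 26.5·744.2500 = 19722.6250
Σcross = 325.2500 → A = |Σcross|/2 = 162.6250 mm²
Σ(r_i+r_j)·cross = 12359.5000 → first moment M = |Σ|/6 = 2059.9167
R_c = M/A = 2059.9167/162.6250 = 12.6667 mm
θ = 234° = 4.084070 rad
V = θ·R_c·A = 4.084070·12.6667·162.6250 = 8412.845 mm³

Volume = 8412.845 mm³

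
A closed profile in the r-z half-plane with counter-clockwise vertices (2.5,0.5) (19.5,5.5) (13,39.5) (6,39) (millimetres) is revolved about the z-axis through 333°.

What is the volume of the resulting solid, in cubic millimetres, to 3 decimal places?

Volume = 26273.993 mm³

Profile (r,z), 4 vertices: (2.5,0.5) (19.5,5.5) (13,39.5) (6,39)
edge 0: (2.5,0.5)→(19.5,5.5)  cross = 2.5·5.5 − 19.5·0.5 = 4.0000; (r_i+r_j)·cross = 22·4.0000 = 88.0000
edge 1: (19.5,5.5)→(13,39.5)  cross = 19.5·39.5 − 13·5.5 = 698.7500; (r_i+r_j)·cross = 32.5·698.7500 = 22709.3750
edge 2: (13,39.5)→(6,39)  cross = 13·39 − 6·39.5 = 270.0000; (r_i+r_j)·cross = 19·270.0000 = 5130.0000
edge 3: (6,39)→(2.5,0.5)  cross = 6·0.5 − 2.5·39 = -94.5000; (r_i+r_j)·cross = 8.5·-94.5000 = -803.2500
Σcross = 878.2500 → A = |Σcross|/2 = 439.1250 mm²
Σ(r_i+r_j)·cross = 27124.1250 → first moment M = |Σ|/6 = 4520.6875
R_c = M/A = 4520.6875/439.1250 = 10.2948 mm
θ = 333° = 5.811946 rad
V = θ·R_c·A = 5.811946·10.2948·439.1250 = 26273.993 mm³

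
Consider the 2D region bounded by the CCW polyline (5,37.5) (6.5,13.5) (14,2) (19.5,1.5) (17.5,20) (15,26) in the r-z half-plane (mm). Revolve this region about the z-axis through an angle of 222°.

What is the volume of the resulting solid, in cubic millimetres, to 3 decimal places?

Volume = 13502.039 mm³

Profile (r,z), 6 vertices: (5,37.5) (6.5,13.5) (14,2) (19.5,1.5) (17.5,20) (15,26)
edge 0: (5,37.5)→(6.5,13.5)  cross = 5·13.5 − 6.5·37.5 = -176.2500; (r_i+r_j)·cross = 11.5·-176.2500 = -2026.8750
edge 1: (6.5,13.5)→(14,2)  cross = 6.5·2 − 14·13.5 = -176.0000; (r_i+r_j)·cross = 20.5·-176.0000 = -3608.0000
edge 2: (14,2)→(19.5,1.5)  cross = 14·1.5 − 19.5·2 = -18.0000; (r_i+r_j)·cross = 33.5·-18.0000 = -603.0000
edge 3: (19.5,1.5)→(17.5,20)  cross = 19.5·20 − 17.5·1.5 = 363.7500; (r_i+r_j)·cross = 37·363.7500 = 13458.7500
edge 4: (17.5,20)→(15,26)  cross = 17.5·26 − 15·20 = 155.0000; (r_i+r_j)·cross = 32.5·155.0000 = 5037.5000
edge 5: (15,26)→(5,37.5)  cross = 15·37.5 − 5·26 = 432.5000; (r_i+r_j)·cross = 20·432.5000 = 8650.0000
Σcross = 581.0000 → A = |Σcross|/2 = 290.5000 mm²
Σ(r_i+r_j)·cross = 20908.3750 → first moment M = |Σ|/6 = 3484.7292
R_c = M/A = 3484.7292/290.5000 = 11.9956 mm
θ = 222° = 3.874631 rad
V = θ·R_c·A = 3.874631·11.9956·290.5000 = 13502.039 mm³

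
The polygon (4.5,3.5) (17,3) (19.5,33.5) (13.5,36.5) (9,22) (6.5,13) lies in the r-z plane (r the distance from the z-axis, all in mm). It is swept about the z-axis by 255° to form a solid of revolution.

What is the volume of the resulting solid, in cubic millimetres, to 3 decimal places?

Profile (r,z), 6 vertices: (4.5,3.5) (17,3) (19.5,33.5) (13.5,36.5) (9,22) (6.5,13)
edge 0: (4.5,3.5)→(17,3)  cross = 4.5·3 − 17·3.5 = -46.0000; (r_i+r_j)·cross = 21.5·-46.0000 = -989.0000
edge 1: (17,3)→(19.5,33.5)  cross = 17·33.5 − 19.5·3 = 511.0000; (r_i+r_j)·cross = 36.5·511.0000 = 18651.5000
edge 2: (19.5,33.5)→(13.5,36.5)  cross = 19.5·36.5 − 13.5·33.5 = 259.5000; (r_i+r_j)·cross = 33·259.5000 = 8563.5000
edge 3: (13.5,36.5)→(9,22)  cross = 13.5·22 − 9·36.5 = -31.5000; (r_i+r_j)·cross = 22.5·-31.5000 = -708.7500
edge 4: (9,22)→(6.5,13)  cross = 9·13 − 6.5·22 = -26.0000; (r_i+r_j)·cross = 15.5·-26.0000 = -403.0000
edge 5: (6.5,13)→(4.5,3.5)  cross = 6.5·3.5 − 4.5·13 = -35.7500; (r_i+r_j)·cross = 11·-35.7500 = -393.2500
Σcross = 631.2500 → A = |Σcross|/2 = 315.6250 mm²
Σ(r_i+r_j)·cross = 24721.0000 → first moment M = |Σ|/6 = 4120.1667
R_c = M/A = 4120.1667/315.6250 = 13.0540 mm
θ = 255° = 4.450590 rad
V = θ·R_c·A = 4.450590·13.0540·315.6250 = 18337.171 mm³

Volume = 18337.171 mm³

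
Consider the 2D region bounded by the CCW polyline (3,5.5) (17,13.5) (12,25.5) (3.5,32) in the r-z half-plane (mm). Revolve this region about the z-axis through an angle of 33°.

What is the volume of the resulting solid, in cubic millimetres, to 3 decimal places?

Volume = 1044.717 mm³

Profile (r,z), 4 vertices: (3,5.5) (17,13.5) (12,25.5) (3.5,32)
edge 0: (3,5.5)→(17,13.5)  cross = 3·13.5 − 17·5.5 = -53.0000; (r_i+r_j)·cross = 20·-53.0000 = -1060.0000
edge 1: (17,13.5)→(12,25.5)  cross = 17·25.5 − 12·13.5 = 271.5000; (r_i+r_j)·cross = 29·271.5000 = 7873.5000
edge 2: (12,25.5)→(3.5,32)  cross = 12·32 − 3.5·25.5 = 294.7500; (r_i+r_j)·cross = 15.5·294.7500 = 4568.6250
edge 3: (3.5,32)→(3,5.5)  cross = 3.5·5.5 − 3·32 = -76.7500; (r_i+r_j)·cross = 6.5·-76.7500 = -498.8750
Σcross = 436.5000 → A = |Σcross|/2 = 218.2500 mm²
Σ(r_i+r_j)·cross = 10883.2500 → first moment M = |Σ|/6 = 1813.8750
R_c = M/A = 1813.8750/218.2500 = 8.3110 mm
θ = 33° = 0.575959 rad
V = θ·R_c·A = 0.575959·8.3110·218.2500 = 1044.717 mm³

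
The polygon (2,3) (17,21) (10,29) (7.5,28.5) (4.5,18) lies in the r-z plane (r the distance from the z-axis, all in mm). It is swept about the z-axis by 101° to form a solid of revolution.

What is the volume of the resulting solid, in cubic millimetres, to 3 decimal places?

Volume = 2522.542 mm³

Profile (r,z), 5 vertices: (2,3) (17,21) (10,29) (7.5,28.5) (4.5,18)
edge 0: (2,3)→(17,21)  cross = 2·21 − 17·3 = -9.0000; (r_i+r_j)·cross = 19·-9.0000 = -171.0000
edge 1: (17,21)→(10,29)  cross = 17·29 − 10·21 = 283.0000; (r_i+r_j)·cross = 27·283.0000 = 7641.0000
edge 2: (10,29)→(7.5,28.5)  cross = 10·28.5 − 7.5·29 = 67.5000; (r_i+r_j)·cross = 17.5·67.5000 = 1181.2500
edge 3: (7.5,28.5)→(4.5,18)  cross = 7.5·18 − 4.5·28.5 = 6.7500; (r_i+r_j)·cross = 12·6.7500 = 81.0000
edge 4: (4.5,18)→(2,3)  cross = 4.5·3 − 2·18 = -22.5000; (r_i+r_j)·cross = 6.5·-22.5000 = -146.2500
Σcross = 325.7500 → A = |Σcross|/2 = 162.8750 mm²
Σ(r_i+r_j)·cross = 8586.0000 → first moment M = |Σ|/6 = 1431.0000
R_c = M/A = 1431.0000/162.8750 = 8.7859 mm
θ = 101° = 1.762783 rad
V = θ·R_c·A = 1.762783·8.7859·162.8750 = 2522.542 mm³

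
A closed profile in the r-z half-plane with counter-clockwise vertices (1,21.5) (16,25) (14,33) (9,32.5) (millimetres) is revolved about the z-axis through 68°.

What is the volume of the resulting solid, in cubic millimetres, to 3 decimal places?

Profile (r,z), 4 vertices: (1,21.5) (16,25) (14,33) (9,32.5)
edge 0: (1,21.5)→(16,25)  cross = 1·25 − 16·21.5 = -319.0000; (r_i+r_j)·cross = 17·-319.0000 = -5423.0000
edge 1: (16,25)→(14,33)  cross = 16·33 − 14·25 = 178.0000; (r_i+r_j)·cross = 30·178.0000 = 5340.0000
edge 2: (14,33)→(9,32.5)  cross = 14·32.5 − 9·33 = 158.0000; (r_i+r_j)·cross = 23·158.0000 = 3634.0000
edge 3: (9,32.5)→(1,21.5)  cross = 9·21.5 − 1·32.5 = 161.0000; (r_i+r_j)·cross = 10·161.0000 = 1610.0000
Σcross = 178.0000 → A = |Σcross|/2 = 89.0000 mm²
Σ(r_i+r_j)·cross = 5161.0000 → first moment M = |Σ|/6 = 860.1667
R_c = M/A = 860.1667/89.0000 = 9.6648 mm
θ = 68° = 1.186824 rad
V = θ·R_c·A = 1.186824·9.6648·89.0000 = 1020.866 mm³

Volume = 1020.866 mm³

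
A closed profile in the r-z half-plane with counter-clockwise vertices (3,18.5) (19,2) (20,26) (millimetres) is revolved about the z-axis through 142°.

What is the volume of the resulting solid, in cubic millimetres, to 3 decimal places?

Volume = 6948.103 mm³

Profile (r,z), 3 vertices: (3,18.5) (19,2) (20,26)
edge 0: (3,18.5)→(19,2)  cross = 3·2 − 19·18.5 = -345.5000; (r_i+r_j)·cross = 22·-345.5000 = -7601.0000
edge 1: (19,2)→(20,26)  cross = 19·26 − 20·2 = 454.0000; (r_i+r_j)·cross = 39·454.0000 = 17706.0000
edge 2: (20,26)→(3,18.5)  cross = 20·18.5 − 3·26 = 292.0000; (r_i+r_j)·cross = 23·292.0000 = 6716.0000
Σcross = 400.5000 → A = |Σcross|/2 = 200.2500 mm²
Σ(r_i+r_j)·cross = 16821.0000 → first moment M = |Σ|/6 = 2803.5000
R_c = M/A = 2803.5000/200.2500 = 14.0000 mm
θ = 142° = 2.478368 rad
V = θ·R_c·A = 2.478368·14.0000·200.2500 = 6948.103 mm³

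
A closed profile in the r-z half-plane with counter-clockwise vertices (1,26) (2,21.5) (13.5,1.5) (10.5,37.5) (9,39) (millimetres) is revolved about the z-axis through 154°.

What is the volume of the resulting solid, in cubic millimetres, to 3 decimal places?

Profile (r,z), 5 vertices: (1,26) (2,21.5) (13.5,1.5) (10.5,37.5) (9,39)
edge 0: (1,26)→(2,21.5)  cross = 1·21.5 − 2·26 = -30.5000; (r_i+r_j)·cross = 3·-30.5000 = -91.5000
edge 1: (2,21.5)→(13.5,1.5)  cross = 2·1.5 − 13.5·21.5 = -287.2500; (r_i+r_j)·cross = 15.5·-287.2500 = -4452.3750
edge 2: (13.5,1.5)→(10.5,37.5)  cross = 13.5·37.5 − 10.5·1.5 = 490.5000; (r_i+r_j)·cross = 24·490.5000 = 11772.0000
edge 3: (10.5,37.5)→(9,39)  cross = 10.5·39 − 9·37.5 = 72.0000; (r_i+r_j)·cross = 19.5·72.0000 = 1404.0000
edge 4: (9,39)→(1,26)  cross = 9·26 − 1·39 = 195.0000; (r_i+r_j)·cross = 10·195.0000 = 1950.0000
Σcross = 439.7500 → A = |Σcross|/2 = 219.8750 mm²
Σ(r_i+r_j)·cross = 10582.1250 → first moment M = |Σ|/6 = 1763.6875
R_c = M/A = 1763.6875/219.8750 = 8.0213 mm
θ = 154° = 2.687807 rad
V = θ·R_c·A = 2.687807·8.0213·219.8750 = 4740.452 mm³

Volume = 4740.452 mm³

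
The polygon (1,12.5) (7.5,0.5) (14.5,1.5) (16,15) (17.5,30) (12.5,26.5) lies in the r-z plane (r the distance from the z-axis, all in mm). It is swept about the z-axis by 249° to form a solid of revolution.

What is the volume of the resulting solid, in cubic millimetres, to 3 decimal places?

Volume = 12239.056 mm³

Profile (r,z), 6 vertices: (1,12.5) (7.5,0.5) (14.5,1.5) (16,15) (17.5,30) (12.5,26.5)
edge 0: (1,12.5)→(7.5,0.5)  cross = 1·0.5 − 7.5·12.5 = -93.2500; (r_i+r_j)·cross = 8.5·-93.2500 = -792.6250
edge 1: (7.5,0.5)→(14.5,1.5)  cross = 7.5·1.5 − 14.5·0.5 = 4.0000; (r_i+r_j)·cross = 22·4.0000 = 88.0000
edge 2: (14.5,1.5)→(16,15)  cross = 14.5·15 − 16·1.5 = 193.5000; (r_i+r_j)·cross = 30.5·193.5000 = 5901.7500
edge 3: (16,15)→(17.5,30)  cross = 16·30 − 17.5·15 = 217.5000; (r_i+r_j)·cross = 33.5·217.5000 = 7286.2500
edge 4: (17.5,30)→(12.5,26.5)  cross = 17.5·26.5 − 12.5·30 = 88.7500; (r_i+r_j)·cross = 30·88.7500 = 2662.5000
edge 5: (12.5,26.5)→(1,12.5)  cross = 12.5·12.5 − 1·26.5 = 129.7500; (r_i+r_j)·cross = 13.5·129.7500 = 1751.6250
Σcross = 540.2500 → A = |Σcross|/2 = 270.1250 mm²
Σ(r_i+r_j)·cross = 16897.5000 → first moment M = |Σ|/6 = 2816.2500
R_c = M/A = 2816.2500/270.1250 = 10.4257 mm
θ = 249° = 4.345870 rad
V = θ·R_c·A = 4.345870·10.4257·270.1250 = 12239.056 mm³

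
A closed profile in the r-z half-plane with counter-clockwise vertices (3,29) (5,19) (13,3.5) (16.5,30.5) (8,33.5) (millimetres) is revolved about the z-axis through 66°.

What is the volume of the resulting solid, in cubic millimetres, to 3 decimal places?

Profile (r,z), 5 vertices: (3,29) (5,19) (13,3.5) (16.5,30.5) (8,33.5)
edge 0: (3,29)→(5,19)  cross = 3·19 − 5·29 = -88.0000; (r_i+r_j)·cross = 8·-88.0000 = -704.0000
edge 1: (5,19)→(13,3.5)  cross = 5·3.5 − 13·19 = -229.5000; (r_i+r_j)·cross = 18·-229.5000 = -4131.0000
edge 2: (13,3.5)→(16.5,30.5)  cross = 13·30.5 − 16.5·3.5 = 338.7500; (r_i+r_j)·cross = 29.5·338.7500 = 9993.1250
edge 3: (16.5,30.5)→(8,33.5)  cross = 16.5·33.5 − 8·30.5 = 308.7500; (r_i+r_j)·cross = 24.5·308.7500 = 7564.3750
edge 4: (8,33.5)→(3,29)  cross = 8·29 − 3·33.5 = 131.5000; (r_i+r_j)·cross = 11·131.5000 = 1446.5000
Σcross = 461.5000 → A = |Σcross|/2 = 230.7500 mm²
Σ(r_i+r_j)·cross = 14169.0000 → first moment M = |Σ|/6 = 2361.5000
R_c = M/A = 2361.5000/230.7500 = 10.2340 mm
θ = 66° = 1.151917 rad
V = θ·R_c·A = 1.151917·10.2340·230.7500 = 2720.253 mm³

Volume = 2720.253 mm³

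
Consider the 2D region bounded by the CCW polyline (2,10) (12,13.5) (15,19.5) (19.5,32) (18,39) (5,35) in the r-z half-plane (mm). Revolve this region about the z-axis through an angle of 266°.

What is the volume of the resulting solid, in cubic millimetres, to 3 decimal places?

Volume = 15300.092 mm³

Profile (r,z), 6 vertices: (2,10) (12,13.5) (15,19.5) (19.5,32) (18,39) (5,35)
edge 0: (2,10)→(12,13.5)  cross = 2·13.5 − 12·10 = -93.0000; (r_i+r_j)·cross = 14·-93.0000 = -1302.0000
edge 1: (12,13.5)→(15,19.5)  cross = 12·19.5 − 15·13.5 = 31.5000; (r_i+r_j)·cross = 27·31.5000 = 850.5000
edge 2: (15,19.5)→(19.5,32)  cross = 15·32 − 19.5·19.5 = 99.7500; (r_i+r_j)·cross = 34.5·99.7500 = 3441.3750
edge 3: (19.5,32)→(18,39)  cross = 19.5·39 − 18·32 = 184.5000; (r_i+r_j)·cross = 37.5·184.5000 = 6918.7500
edge 4: (18,39)→(5,35)  cross = 18·35 − 5·39 = 435.0000; (r_i+r_j)·cross = 23·435.0000 = 10005.0000
edge 5: (5,35)→(2,10)  cross = 5·10 − 2·35 = -20.0000; (r_i+r_j)·cross = 7·-20.0000 = -140.0000
Σcross = 637.7500 → A = |Σcross|/2 = 318.8750 mm²
Σ(r_i+r_j)·cross = 19773.6250 → first moment M = |Σ|/6 = 3295.6042
R_c = M/A = 3295.6042/318.8750 = 10.3351 mm
θ = 266° = 4.642576 rad
V = θ·R_c·A = 4.642576·10.3351·318.8750 = 15300.092 mm³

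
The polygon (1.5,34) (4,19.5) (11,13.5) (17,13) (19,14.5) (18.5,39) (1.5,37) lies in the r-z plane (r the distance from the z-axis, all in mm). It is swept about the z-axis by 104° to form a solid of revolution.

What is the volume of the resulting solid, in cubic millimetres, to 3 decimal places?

Volume = 7502.589 mm³

Profile (r,z), 7 vertices: (1.5,34) (4,19.5) (11,13.5) (17,13) (19,14.5) (18.5,39) (1.5,37)
edge 0: (1.5,34)→(4,19.5)  cross = 1.5·19.5 − 4·34 = -106.7500; (r_i+r_j)·cross = 5.5·-106.7500 = -587.1250
edge 1: (4,19.5)→(11,13.5)  cross = 4·13.5 − 11·19.5 = -160.5000; (r_i+r_j)·cross = 15·-160.5000 = -2407.5000
edge 2: (11,13.5)→(17,13)  cross = 11·13 − 17·13.5 = -86.5000; (r_i+r_j)·cross = 28·-86.5000 = -2422.0000
edge 3: (17,13)→(19,14.5)  cross = 17·14.5 − 19·13 = -0.5000; (r_i+r_j)·cross = 36·-0.5000 = -18.0000
edge 4: (19,14.5)→(18.5,39)  cross = 19·39 − 18.5·14.5 = 472.7500; (r_i+r_j)·cross = 37.5·472.7500 = 17728.1250
edge 5: (18.5,39)→(1.5,37)  cross = 18.5·37 − 1.5·39 = 626.0000; (r_i+r_j)·cross = 20·626.0000 = 12520.0000
edge 6: (1.5,37)→(1.5,34)  cross = 1.5·34 − 1.5·37 = -4.5000; (r_i+r_j)·cross = 3·-4.5000 = -13.5000
Σcross = 740.0000 → A = |Σcross|/2 = 370.0000 mm²
Σ(r_i+r_j)·cross = 24800.0000 → first moment M = |Σ|/6 = 4133.3333
R_c = M/A = 4133.3333/370.0000 = 11.1712 mm
θ = 104° = 1.815142 rad
V = θ·R_c·A = 1.815142·11.1712·370.0000 = 7502.589 mm³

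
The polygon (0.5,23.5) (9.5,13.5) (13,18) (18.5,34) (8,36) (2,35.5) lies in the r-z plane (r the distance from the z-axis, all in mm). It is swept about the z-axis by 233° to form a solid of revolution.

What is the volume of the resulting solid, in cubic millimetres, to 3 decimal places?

Volume = 9354.151 mm³

Profile (r,z), 6 vertices: (0.5,23.5) (9.5,13.5) (13,18) (18.5,34) (8,36) (2,35.5)
edge 0: (0.5,23.5)→(9.5,13.5)  cross = 0.5·13.5 − 9.5·23.5 = -216.5000; (r_i+r_j)·cross = 10·-216.5000 = -2165.0000
edge 1: (9.5,13.5)→(13,18)  cross = 9.5·18 − 13·13.5 = -4.5000; (r_i+r_j)·cross = 22.5·-4.5000 = -101.2500
edge 2: (13,18)→(18.5,34)  cross = 13·34 − 18.5·18 = 109.0000; (r_i+r_j)·cross = 31.5·109.0000 = 3433.5000
edge 3: (18.5,34)→(8,36)  cross = 18.5·36 − 8·34 = 394.0000; (r_i+r_j)·cross = 26.5·394.0000 = 10441.0000
edge 4: (8,36)→(2,35.5)  cross = 8·35.5 − 2·36 = 212.0000; (r_i+r_j)·cross = 10·212.0000 = 2120.0000
edge 5: (2,35.5)→(0.5,23.5)  cross = 2·23.5 − 0.5·35.5 = 29.2500; (r_i+r_j)·cross = 2.5·29.2500 = 73.1250
Σcross = 523.2500 → A = |Σcross|/2 = 261.6250 mm²
Σ(r_i+r_j)·cross = 13801.3750 → first moment M = |Σ|/6 = 2300.2292
R_c = M/A = 2300.2292/261.6250 = 8.7921 mm
θ = 233° = 4.066617 rad
V = θ·R_c·A = 4.066617·8.7921·261.6250 = 9354.151 mm³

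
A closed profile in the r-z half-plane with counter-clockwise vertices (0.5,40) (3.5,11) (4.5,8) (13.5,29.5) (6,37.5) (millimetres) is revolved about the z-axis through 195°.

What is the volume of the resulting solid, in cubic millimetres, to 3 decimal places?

Volume = 4307.560 mm³

Profile (r,z), 5 vertices: (0.5,40) (3.5,11) (4.5,8) (13.5,29.5) (6,37.5)
edge 0: (0.5,40)→(3.5,11)  cross = 0.5·11 − 3.5·40 = -134.5000; (r_i+r_j)·cross = 4·-134.5000 = -538.0000
edge 1: (3.5,11)→(4.5,8)  cross = 3.5·8 − 4.5·11 = -21.5000; (r_i+r_j)·cross = 8·-21.5000 = -172.0000
edge 2: (4.5,8)→(13.5,29.5)  cross = 4.5·29.5 − 13.5·8 = 24.7500; (r_i+r_j)·cross = 18·24.7500 = 445.5000
edge 3: (13.5,29.5)→(6,37.5)  cross = 13.5·37.5 − 6·29.5 = 329.2500; (r_i+r_j)·cross = 19.5·329.2500 = 6420.3750
edge 4: (6,37.5)→(0.5,40)  cross = 6·40 − 0.5·37.5 = 221.2500; (r_i+r_j)·cross = 6.5·221.2500 = 1438.1250
Σcross = 419.2500 → A = |Σcross|/2 = 209.6250 mm²
Σ(r_i+r_j)·cross = 7594.0000 → first moment M = |Σ|/6 = 1265.6667
R_c = M/A = 1265.6667/209.6250 = 6.0378 mm
θ = 195° = 3.403392 rad
V = θ·R_c·A = 3.403392·6.0378·209.6250 = 4307.560 mm³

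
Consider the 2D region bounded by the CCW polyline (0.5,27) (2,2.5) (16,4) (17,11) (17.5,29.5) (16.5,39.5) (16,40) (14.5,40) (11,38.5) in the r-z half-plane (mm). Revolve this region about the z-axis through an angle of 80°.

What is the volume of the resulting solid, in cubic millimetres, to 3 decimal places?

Volume = 6846.141 mm³

Profile (r,z), 9 vertices: (0.5,27) (2,2.5) (16,4) (17,11) (17.5,29.5) (16.5,39.5) (16,40) (14.5,40) (11,38.5)
edge 0: (0.5,27)→(2,2.5)  cross = 0.5·2.5 − 2·27 = -52.7500; (r_i+r_j)·cross = 2.5·-52.7500 = -131.8750
edge 1: (2,2.5)→(16,4)  cross = 2·4 − 16·2.5 = -32.0000; (r_i+r_j)·cross = 18·-32.0000 = -576.0000
edge 2: (16,4)→(17,11)  cross = 16·11 − 17·4 = 108.0000; (r_i+r_j)·cross = 33·108.0000 = 3564.0000
edge 3: (17,11)→(17.5,29.5)  cross = 17·29.5 − 17.5·11 = 309.0000; (r_i+r_j)·cross = 34.5·309.0000 = 10660.5000
edge 4: (17.5,29.5)→(16.5,39.5)  cross = 17.5·39.5 − 16.5·29.5 = 204.5000; (r_i+r_j)·cross = 34·204.5000 = 6953.0000
edge 5: (16.5,39.5)→(16,40)  cross = 16.5·40 − 16·39.5 = 28.0000; (r_i+r_j)·cross = 32.5·28.0000 = 910.0000
edge 6: (16,40)→(14.5,40)  cross = 16·40 − 14.5·40 = 60.0000; (r_i+r_j)·cross = 30.5·60.0000 = 1830.0000
edge 7: (14.5,40)→(11,38.5)  cross = 14.5·38.5 − 11·40 = 118.2500; (r_i+r_j)·cross = 25.5·118.2500 = 3015.3750
edge 8: (11,38.5)→(0.5,27)  cross = 11·27 − 0.5·38.5 = 277.7500; (r_i+r_j)·cross = 11.5·277.7500 = 3194.1250
Σcross = 1020.7500 → A = |Σcross|/2 = 510.3750 mm²
Σ(r_i+r_j)·cross = 29419.1250 → first moment M = |Σ|/6 = 4903.1875
R_c = M/A = 4903.1875/510.3750 = 9.6070 mm
θ = 80° = 1.396263 rad
V = θ·R_c·A = 1.396263·9.6070·510.3750 = 6846.141 mm³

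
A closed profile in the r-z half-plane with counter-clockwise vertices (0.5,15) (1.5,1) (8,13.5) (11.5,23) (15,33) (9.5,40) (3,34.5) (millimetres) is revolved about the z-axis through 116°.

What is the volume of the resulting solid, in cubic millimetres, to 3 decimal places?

Profile (r,z), 7 vertices: (0.5,15) (1.5,1) (8,13.5) (11.5,23) (15,33) (9.5,40) (3,34.5)
edge 0: (0.5,15)→(1.5,1)  cross = 0.5·1 − 1.5·15 = -22.0000; (r_i+r_j)·cross = 2·-22.0000 = -44.0000
edge 1: (1.5,1)→(8,13.5)  cross = 1.5·13.5 − 8·1 = 12.2500; (r_i+r_j)·cross = 9.5·12.2500 = 116.3750
edge 2: (8,13.5)→(11.5,23)  cross = 8·23 − 11.5·13.5 = 28.7500; (r_i+r_j)·cross = 19.5·28.7500 = 560.6250
edge 3: (11.5,23)→(15,33)  cross = 11.5·33 − 15·23 = 34.5000; (r_i+r_j)·cross = 26.5·34.5000 = 914.2500
edge 4: (15,33)→(9.5,40)  cross = 15·40 − 9.5·33 = 286.5000; (r_i+r_j)·cross = 24.5·286.5000 = 7019.2500
edge 5: (9.5,40)→(3,34.5)  cross = 9.5·34.5 − 3·40 = 207.7500; (r_i+r_j)·cross = 12.5·207.7500 = 2596.8750
edge 6: (3,34.5)→(0.5,15)  cross = 3·15 − 0.5·34.5 = 27.7500; (r_i+r_j)·cross = 3.5·27.7500 = 97.1250
Σcross = 575.5000 → A = |Σcross|/2 = 287.7500 mm²
Σ(r_i+r_j)·cross = 11260.5000 → first moment M = |Σ|/6 = 1876.7500
R_c = M/A = 1876.7500/287.7500 = 6.5222 mm
θ = 116° = 2.024582 rad
V = θ·R_c·A = 2.024582·6.5222·287.7500 = 3799.634 mm³

Volume = 3799.634 mm³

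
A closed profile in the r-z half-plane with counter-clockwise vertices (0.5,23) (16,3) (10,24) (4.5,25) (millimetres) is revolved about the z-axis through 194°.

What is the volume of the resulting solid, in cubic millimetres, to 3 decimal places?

Volume = 3200.135 mm³

Profile (r,z), 4 vertices: (0.5,23) (16,3) (10,24) (4.5,25)
edge 0: (0.5,23)→(16,3)  cross = 0.5·3 − 16·23 = -366.5000; (r_i+r_j)·cross = 16.5·-366.5000 = -6047.2500
edge 1: (16,3)→(10,24)  cross = 16·24 − 10·3 = 354.0000; (r_i+r_j)·cross = 26·354.0000 = 9204.0000
edge 2: (10,24)→(4.5,25)  cross = 10·25 − 4.5·24 = 142.0000; (r_i+r_j)·cross = 14.5·142.0000 = 2059.0000
edge 3: (4.5,25)→(0.5,23)  cross = 4.5·23 − 0.5·25 = 91.0000; (r_i+r_j)·cross = 5·91.0000 = 455.0000
Σcross = 220.5000 → A = |Σcross|/2 = 110.2500 mm²
Σ(r_i+r_j)·cross = 5670.7500 → first moment M = |Σ|/6 = 945.1250
R_c = M/A = 945.1250/110.2500 = 8.5726 mm
θ = 194° = 3.385939 rad
V = θ·R_c·A = 3.385939·8.5726·110.2500 = 3200.135 mm³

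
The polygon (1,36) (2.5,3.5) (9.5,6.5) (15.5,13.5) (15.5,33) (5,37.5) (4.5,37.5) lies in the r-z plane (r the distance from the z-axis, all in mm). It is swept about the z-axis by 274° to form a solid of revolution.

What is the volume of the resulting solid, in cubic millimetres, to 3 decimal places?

Volume = 15100.999 mm³

Profile (r,z), 7 vertices: (1,36) (2.5,3.5) (9.5,6.5) (15.5,13.5) (15.5,33) (5,37.5) (4.5,37.5)
edge 0: (1,36)→(2.5,3.5)  cross = 1·3.5 − 2.5·36 = -86.5000; (r_i+r_j)·cross = 3.5·-86.5000 = -302.7500
edge 1: (2.5,3.5)→(9.5,6.5)  cross = 2.5·6.5 − 9.5·3.5 = -17.0000; (r_i+r_j)·cross = 12·-17.0000 = -204.0000
edge 2: (9.5,6.5)→(15.5,13.5)  cross = 9.5·13.5 − 15.5·6.5 = 27.5000; (r_i+r_j)·cross = 25·27.5000 = 687.5000
edge 3: (15.5,13.5)→(15.5,33)  cross = 15.5·33 − 15.5·13.5 = 302.2500; (r_i+r_j)·cross = 31·302.2500 = 9369.7500
edge 4: (15.5,33)→(5,37.5)  cross = 15.5·37.5 − 5·33 = 416.2500; (r_i+r_j)·cross = 20.5·416.2500 = 8533.1250
edge 5: (5,37.5)→(4.5,37.5)  cross = 5·37.5 − 4.5·37.5 = 18.7500; (r_i+r_j)·cross = 9.5·18.7500 = 178.1250
edge 6: (4.5,37.5)→(1,36)  cross = 4.5·36 − 1·37.5 = 124.5000; (r_i+r_j)·cross = 5.5·124.5000 = 684.7500
Σcross = 785.7500 → A = |Σcross|/2 = 392.8750 mm²
Σ(r_i+r_j)·cross = 18946.5000 → first moment M = |Σ|/6 = 3157.7500
R_c = M/A = 3157.7500/392.8750 = 8.0375 mm
θ = 274° = 4.782202 rad
V = θ·R_c·A = 4.782202·8.0375·392.8750 = 15100.999 mm³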